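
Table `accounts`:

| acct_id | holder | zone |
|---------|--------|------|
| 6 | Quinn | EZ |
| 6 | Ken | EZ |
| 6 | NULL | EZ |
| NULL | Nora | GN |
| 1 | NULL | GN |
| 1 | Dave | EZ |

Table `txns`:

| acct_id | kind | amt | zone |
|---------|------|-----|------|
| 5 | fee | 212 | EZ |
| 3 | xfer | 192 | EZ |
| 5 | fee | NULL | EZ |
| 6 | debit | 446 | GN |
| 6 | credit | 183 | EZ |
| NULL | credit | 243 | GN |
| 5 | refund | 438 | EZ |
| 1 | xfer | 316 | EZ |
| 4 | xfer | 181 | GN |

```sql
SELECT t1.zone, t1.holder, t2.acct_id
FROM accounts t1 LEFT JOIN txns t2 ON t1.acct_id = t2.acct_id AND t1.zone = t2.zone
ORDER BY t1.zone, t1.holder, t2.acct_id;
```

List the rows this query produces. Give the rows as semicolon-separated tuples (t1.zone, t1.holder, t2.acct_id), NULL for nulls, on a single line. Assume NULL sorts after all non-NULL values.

(EZ, Dave, 1); (EZ, Ken, 6); (EZ, Quinn, 6); (EZ, NULL, 6); (GN, Nora, NULL); (GN, NULL, NULL)

LEFT JOIN keeps every row from `accounts`; unmatched rows get NULL for `txns`'s columns.
Matching on t1.acct_id = t2.acct_id AND t1.zone = t2.zone. A NULL in a compared column never satisfies the condition.
Matched pairs: 4; unmatched t1 rows kept: 2.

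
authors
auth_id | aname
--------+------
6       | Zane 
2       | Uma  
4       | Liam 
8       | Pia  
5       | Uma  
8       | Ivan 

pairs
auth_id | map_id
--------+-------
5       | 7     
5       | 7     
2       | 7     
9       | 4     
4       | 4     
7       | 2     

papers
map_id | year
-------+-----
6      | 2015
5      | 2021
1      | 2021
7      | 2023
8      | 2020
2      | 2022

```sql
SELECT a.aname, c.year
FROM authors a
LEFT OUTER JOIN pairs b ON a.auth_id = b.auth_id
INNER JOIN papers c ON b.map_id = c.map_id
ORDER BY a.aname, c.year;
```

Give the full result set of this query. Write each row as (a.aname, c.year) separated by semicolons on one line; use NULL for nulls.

(Uma, 2023); (Uma, 2023); (Uma, 2023)

Evaluate left to right. First `authors a LEFT JOIN pairs b` on auth_id: 7 row(s).
Then INNER JOIN `papers c` on map_id: keep only rows whose b.map_id appears in c.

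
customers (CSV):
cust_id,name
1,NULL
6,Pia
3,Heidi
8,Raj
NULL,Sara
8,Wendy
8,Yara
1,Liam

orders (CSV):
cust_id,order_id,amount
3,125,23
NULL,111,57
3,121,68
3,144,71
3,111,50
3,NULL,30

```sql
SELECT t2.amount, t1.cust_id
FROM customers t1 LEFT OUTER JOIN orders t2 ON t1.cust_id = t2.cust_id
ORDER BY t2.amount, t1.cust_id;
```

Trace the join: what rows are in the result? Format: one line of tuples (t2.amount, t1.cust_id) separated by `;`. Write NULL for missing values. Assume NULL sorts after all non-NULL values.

(23, 3); (30, 3); (50, 3); (68, 3); (71, 3); (NULL, 1); (NULL, 1); (NULL, 6); (NULL, 8); (NULL, 8); (NULL, 8); (NULL, NULL)

LEFT JOIN keeps every row from `customers`; unmatched rows get NULL for `orders`'s columns.
Matching on t1.cust_id = t2.cust_id. A NULL in a compared column never satisfies the condition.
- t1 (cust_id=1) has no partner → padded with NULL.
- t1 (cust_id=6) has no partner → padded with NULL.
- t1 (cust_id=3) pairs with 5 row(s) of t2.
- t1 (cust_id=8) has no partner → padded with NULL.
- t1 (cust_id=NULL) has no partner → padded with NULL.
- t1 (cust_id=8) has no partner → padded with NULL.
- t1 (cust_id=8) has no partner → padded with NULL.
- t1 (cust_id=1) has no partner → padded with NULL.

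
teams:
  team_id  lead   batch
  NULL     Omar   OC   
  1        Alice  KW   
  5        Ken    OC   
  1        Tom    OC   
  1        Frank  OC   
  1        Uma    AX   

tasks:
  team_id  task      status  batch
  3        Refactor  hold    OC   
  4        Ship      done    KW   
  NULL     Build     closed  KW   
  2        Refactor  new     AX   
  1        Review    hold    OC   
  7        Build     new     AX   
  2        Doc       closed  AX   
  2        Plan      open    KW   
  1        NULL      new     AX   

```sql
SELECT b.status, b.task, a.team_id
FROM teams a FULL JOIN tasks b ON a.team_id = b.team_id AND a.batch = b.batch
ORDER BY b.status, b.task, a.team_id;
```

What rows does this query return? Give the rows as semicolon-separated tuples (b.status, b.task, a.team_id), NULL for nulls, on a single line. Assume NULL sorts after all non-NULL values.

FULL OUTER JOIN keeps every row from both sides; unmatched rows get NULL for the other side's columns.
Matching on a.team_id = b.team_id AND a.batch = b.batch. A NULL in a compared column never satisfies the condition.
- a[0] team_id=NULL, batch=OC → no match; kept with NULLs on the b side.
- a[1] team_id=1, batch=KW → no match; kept with NULLs on the b side.
- a[2] team_id=5, batch=OC → no match; kept with NULLs on the b side.
- a[3] team_id=1, batch=OC → 1 match(es) in b → 1 row(s).
- a[4] team_id=1, batch=OC → 1 match(es) in b → 1 row(s).
- a[5] team_id=1, batch=AX → 1 match(es) in b → 1 row(s).
- 7 row(s) from b found no a partner → padded with NULL.

(closed, Build, NULL); (closed, Doc, NULL); (done, Ship, NULL); (hold, Refactor, NULL); (hold, Review, 1); (hold, Review, 1); (new, Build, NULL); (new, Refactor, NULL); (new, NULL, 1); (open, Plan, NULL); (NULL, NULL, 1); (NULL, NULL, 5); (NULL, NULL, NULL)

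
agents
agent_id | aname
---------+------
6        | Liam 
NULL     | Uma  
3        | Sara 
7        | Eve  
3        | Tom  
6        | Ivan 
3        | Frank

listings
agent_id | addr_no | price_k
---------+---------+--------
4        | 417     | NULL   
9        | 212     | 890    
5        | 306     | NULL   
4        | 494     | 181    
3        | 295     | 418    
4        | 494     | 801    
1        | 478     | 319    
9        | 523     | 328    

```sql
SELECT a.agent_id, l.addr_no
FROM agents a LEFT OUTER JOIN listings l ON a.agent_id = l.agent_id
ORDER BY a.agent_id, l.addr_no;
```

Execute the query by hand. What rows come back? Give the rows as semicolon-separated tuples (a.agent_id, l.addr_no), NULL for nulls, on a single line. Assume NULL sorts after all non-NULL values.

(3, 295); (3, 295); (3, 295); (6, NULL); (6, NULL); (7, NULL); (NULL, NULL)

LEFT JOIN keeps every row from `agents`; unmatched rows get NULL for `listings`'s columns.
Matching on a.agent_id = l.agent_id. A NULL in a compared column never satisfies the condition.
Matched pairs: 3; unmatched a rows kept: 4.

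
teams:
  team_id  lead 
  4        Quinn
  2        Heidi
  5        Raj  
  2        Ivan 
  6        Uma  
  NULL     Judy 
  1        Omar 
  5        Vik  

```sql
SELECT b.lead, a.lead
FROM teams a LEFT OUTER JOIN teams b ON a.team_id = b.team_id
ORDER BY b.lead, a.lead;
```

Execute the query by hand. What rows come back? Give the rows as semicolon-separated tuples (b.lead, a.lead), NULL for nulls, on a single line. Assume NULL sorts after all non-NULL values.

LEFT JOIN keeps every row from `teams a`; unmatched rows get NULL for `teams b`'s columns.
Matching on a.team_id = b.team_id. A NULL in a compared column never satisfies the condition.
- a row (team_id=4): matches 1 b row(s) → 1 output row(s).
- a row (team_id=2): matches 2 b row(s) → 2 output row(s).
- a row (team_id=5): matches 2 b row(s) → 2 output row(s).
- a row (team_id=2): matches 2 b row(s) → 2 output row(s).
- a row (team_id=6): matches 1 b row(s) → 1 output row(s).
- a row (team_id=NULL): no match → kept, b columns NULL.
- a row (team_id=1): matches 1 b row(s) → 1 output row(s).
- a row (team_id=5): matches 2 b row(s) → 2 output row(s).

(Heidi, Heidi); (Heidi, Ivan); (Ivan, Heidi); (Ivan, Ivan); (Omar, Omar); (Quinn, Quinn); (Raj, Raj); (Raj, Vik); (Uma, Uma); (Vik, Raj); (Vik, Vik); (NULL, Judy)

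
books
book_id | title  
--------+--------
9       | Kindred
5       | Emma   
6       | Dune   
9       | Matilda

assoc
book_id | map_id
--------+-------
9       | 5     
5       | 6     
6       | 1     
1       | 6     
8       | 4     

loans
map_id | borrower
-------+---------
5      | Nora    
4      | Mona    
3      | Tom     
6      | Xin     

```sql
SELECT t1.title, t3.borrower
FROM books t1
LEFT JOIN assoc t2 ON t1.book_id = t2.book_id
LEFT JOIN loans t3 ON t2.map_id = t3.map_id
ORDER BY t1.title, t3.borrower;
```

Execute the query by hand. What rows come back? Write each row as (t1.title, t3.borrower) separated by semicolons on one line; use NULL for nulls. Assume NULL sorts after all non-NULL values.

(Dune, NULL); (Emma, Xin); (Kindred, Nora); (Matilda, Nora)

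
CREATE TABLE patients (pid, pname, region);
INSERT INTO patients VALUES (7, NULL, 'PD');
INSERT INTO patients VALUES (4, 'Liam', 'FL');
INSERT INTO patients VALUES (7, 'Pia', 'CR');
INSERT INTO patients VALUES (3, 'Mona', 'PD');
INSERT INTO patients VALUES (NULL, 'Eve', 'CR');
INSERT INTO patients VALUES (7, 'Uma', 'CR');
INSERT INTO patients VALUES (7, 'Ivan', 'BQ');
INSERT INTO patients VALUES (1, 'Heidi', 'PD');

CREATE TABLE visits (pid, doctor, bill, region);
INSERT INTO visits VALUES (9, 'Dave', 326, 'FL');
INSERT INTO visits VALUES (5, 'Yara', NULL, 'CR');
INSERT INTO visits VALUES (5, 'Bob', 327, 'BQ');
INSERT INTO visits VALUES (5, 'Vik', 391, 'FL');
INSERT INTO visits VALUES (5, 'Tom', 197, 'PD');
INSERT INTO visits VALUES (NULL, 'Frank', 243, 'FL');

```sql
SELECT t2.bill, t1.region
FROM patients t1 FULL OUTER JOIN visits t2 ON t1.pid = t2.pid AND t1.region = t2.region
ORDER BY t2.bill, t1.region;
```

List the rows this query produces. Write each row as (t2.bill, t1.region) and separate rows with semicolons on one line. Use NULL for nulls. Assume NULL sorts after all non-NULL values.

FULL OUTER JOIN keeps every row from both sides; unmatched rows get NULL for the other side's columns.
Matching on t1.pid = t2.pid AND t1.region = t2.region. A NULL in a compared column never satisfies the condition.
- t1[0] pid=7, region=PD → no match; kept with NULLs on the t2 side.
- t1[1] pid=4, region=FL → no match; kept with NULLs on the t2 side.
- t1[2] pid=7, region=CR → no match; kept with NULLs on the t2 side.
- t1[3] pid=3, region=PD → no match; kept with NULLs on the t2 side.
- t1[4] pid=NULL, region=CR → no match; kept with NULLs on the t2 side.
- t1[5] pid=7, region=CR → no match; kept with NULLs on the t2 side.
- t1[6] pid=7, region=BQ → no match; kept with NULLs on the t2 side.
- t1[7] pid=1, region=PD → no match; kept with NULLs on the t2 side.
- 6 row(s) from t2 found no t1 partner → padded with NULL.

(197, NULL); (243, NULL); (326, NULL); (327, NULL); (391, NULL); (NULL, BQ); (NULL, CR); (NULL, CR); (NULL, CR); (NULL, FL); (NULL, PD); (NULL, PD); (NULL, PD); (NULL, NULL)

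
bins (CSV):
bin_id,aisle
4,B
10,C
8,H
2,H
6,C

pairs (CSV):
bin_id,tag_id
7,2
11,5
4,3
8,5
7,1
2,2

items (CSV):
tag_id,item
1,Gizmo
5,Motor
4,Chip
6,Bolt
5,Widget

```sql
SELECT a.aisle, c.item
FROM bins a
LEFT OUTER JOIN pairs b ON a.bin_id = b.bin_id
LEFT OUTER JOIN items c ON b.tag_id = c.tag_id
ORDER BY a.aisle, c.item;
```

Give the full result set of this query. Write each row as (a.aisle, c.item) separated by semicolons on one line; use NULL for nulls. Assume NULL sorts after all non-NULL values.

Step 1 — a LEFT JOIN b on bin_id → 5 row(s).
Then LEFT JOIN `items c` on tag_id: each of those 5 rows is kept; rows whose b.tag_id has no match in c get NULL for c's columns.

(B, NULL); (C, NULL); (C, NULL); (H, Motor); (H, Widget); (H, NULL)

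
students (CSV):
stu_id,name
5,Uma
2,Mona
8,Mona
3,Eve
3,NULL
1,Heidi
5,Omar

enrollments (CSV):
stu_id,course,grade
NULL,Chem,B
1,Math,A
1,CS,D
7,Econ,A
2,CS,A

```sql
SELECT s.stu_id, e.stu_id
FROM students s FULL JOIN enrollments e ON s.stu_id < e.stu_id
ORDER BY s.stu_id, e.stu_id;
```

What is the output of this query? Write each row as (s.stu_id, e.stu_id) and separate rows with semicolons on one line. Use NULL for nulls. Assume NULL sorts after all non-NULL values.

(1, 2); (1, 7); (2, 7); (3, 7); (3, 7); (5, 7); (5, 7); (8, NULL); (NULL, 1); (NULL, 1); (NULL, NULL)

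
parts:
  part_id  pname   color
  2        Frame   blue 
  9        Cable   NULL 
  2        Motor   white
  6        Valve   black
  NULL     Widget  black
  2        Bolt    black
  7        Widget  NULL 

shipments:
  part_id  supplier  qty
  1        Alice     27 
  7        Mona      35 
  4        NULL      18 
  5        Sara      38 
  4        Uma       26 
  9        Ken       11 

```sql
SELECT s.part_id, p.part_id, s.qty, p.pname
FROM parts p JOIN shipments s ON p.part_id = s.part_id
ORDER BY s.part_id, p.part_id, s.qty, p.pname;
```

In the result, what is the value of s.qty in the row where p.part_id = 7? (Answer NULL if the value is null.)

INNER JOIN keeps only pairs where the ON condition holds.
Matching on p.part_id = s.part_id. A NULL in a compared column never satisfies the condition.
- p[0] part_id=2 → no match; dropped.
- p[1] part_id=9 → 1 match(es) in s → 1 row(s).
- p[2] part_id=2 → no match; dropped.
- p[3] part_id=6 → no match; dropped.
- p[4] part_id=NULL → no match; dropped.
- p[5] part_id=2 → no match; dropped.
- p[6] part_id=7 → 1 match(es) in s → 1 row(s).

35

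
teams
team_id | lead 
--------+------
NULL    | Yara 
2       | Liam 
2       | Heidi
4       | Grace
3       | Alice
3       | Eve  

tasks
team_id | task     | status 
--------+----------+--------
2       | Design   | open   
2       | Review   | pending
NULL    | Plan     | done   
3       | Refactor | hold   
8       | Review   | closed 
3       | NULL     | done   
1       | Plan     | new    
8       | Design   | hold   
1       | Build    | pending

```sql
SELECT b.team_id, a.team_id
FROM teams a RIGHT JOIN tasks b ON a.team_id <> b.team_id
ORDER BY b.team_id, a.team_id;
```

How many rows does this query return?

RIGHT JOIN keeps every row from `tasks`; unmatched rows get NULL for `teams`'s columns.
Matching on a.team_id <> b.team_id. A NULL in a compared column never satisfies the condition.
- a[0] team_id=NULL → no match.
- a[1] team_id=2 → 6 match(es) in b → 6 row(s).
- a[2] team_id=2 → 6 match(es) in b → 6 row(s).
- a[3] team_id=4 → 8 match(es) in b → 8 row(s).
- a[4] team_id=3 → 6 match(es) in b → 6 row(s).
- a[5] team_id=3 → 6 match(es) in b → 6 row(s).
- plus 1 unmatched b row(s), each kept with NULL a columns.
Total: 32 matched + 1 padded = 33 rows.

33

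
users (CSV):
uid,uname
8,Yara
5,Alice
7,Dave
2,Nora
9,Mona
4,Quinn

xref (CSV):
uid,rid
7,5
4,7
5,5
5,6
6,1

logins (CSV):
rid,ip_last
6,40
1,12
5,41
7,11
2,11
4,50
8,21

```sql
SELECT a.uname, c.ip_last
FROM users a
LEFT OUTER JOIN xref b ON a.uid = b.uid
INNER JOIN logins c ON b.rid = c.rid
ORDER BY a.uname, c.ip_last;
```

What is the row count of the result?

Step 1 — a LEFT JOIN b on uid → 7 row(s).
Then INNER JOIN `logins c` on rid: keep only rows whose b.rid appears in c.
Result: 4 row(s).

4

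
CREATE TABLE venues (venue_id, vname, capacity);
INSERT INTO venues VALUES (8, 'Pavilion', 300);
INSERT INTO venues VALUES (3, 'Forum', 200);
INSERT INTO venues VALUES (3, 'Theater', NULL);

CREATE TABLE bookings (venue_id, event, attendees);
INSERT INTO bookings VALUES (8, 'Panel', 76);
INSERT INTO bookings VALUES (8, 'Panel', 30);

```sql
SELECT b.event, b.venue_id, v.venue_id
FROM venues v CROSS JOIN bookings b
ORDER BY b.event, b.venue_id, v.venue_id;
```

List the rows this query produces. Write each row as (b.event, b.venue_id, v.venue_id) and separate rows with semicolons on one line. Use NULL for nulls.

(Panel, 8, 3); (Panel, 8, 3); (Panel, 8, 3); (Panel, 8, 3); (Panel, 8, 8); (Panel, 8, 8)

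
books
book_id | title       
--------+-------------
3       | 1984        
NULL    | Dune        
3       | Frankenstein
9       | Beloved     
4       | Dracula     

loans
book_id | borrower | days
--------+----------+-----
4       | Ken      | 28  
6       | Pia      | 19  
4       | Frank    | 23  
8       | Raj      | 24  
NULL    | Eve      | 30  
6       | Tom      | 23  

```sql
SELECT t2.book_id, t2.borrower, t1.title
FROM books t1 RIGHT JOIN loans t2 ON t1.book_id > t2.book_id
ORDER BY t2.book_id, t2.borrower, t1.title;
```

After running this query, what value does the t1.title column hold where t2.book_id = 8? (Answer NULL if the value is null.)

RIGHT JOIN keeps every row from `loans`; unmatched rows get NULL for `books`'s columns.
Matching on t1.book_id > t2.book_id. A NULL in a compared column never satisfies the condition.
Matched pairs: 5; unmatched t2 rows kept: 1.

Beloved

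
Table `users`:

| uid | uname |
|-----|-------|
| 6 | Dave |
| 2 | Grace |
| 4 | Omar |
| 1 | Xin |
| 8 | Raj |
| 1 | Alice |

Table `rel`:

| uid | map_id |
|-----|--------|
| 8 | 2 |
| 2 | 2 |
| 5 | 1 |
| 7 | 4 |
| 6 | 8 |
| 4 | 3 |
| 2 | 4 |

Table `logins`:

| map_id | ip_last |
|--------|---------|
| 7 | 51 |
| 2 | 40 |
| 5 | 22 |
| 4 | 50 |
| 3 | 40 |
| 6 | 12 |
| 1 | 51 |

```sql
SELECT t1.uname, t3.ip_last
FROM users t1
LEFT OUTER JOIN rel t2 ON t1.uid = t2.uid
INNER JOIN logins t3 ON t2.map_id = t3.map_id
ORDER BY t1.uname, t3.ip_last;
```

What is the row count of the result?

Joins associate left-to-right: users LEFT JOIN rel on uid gives 7 intermediate row(s).
Then INNER JOIN `logins t3` on map_id: keep only rows whose t2.map_id appears in t3.
Result: 4 row(s).

4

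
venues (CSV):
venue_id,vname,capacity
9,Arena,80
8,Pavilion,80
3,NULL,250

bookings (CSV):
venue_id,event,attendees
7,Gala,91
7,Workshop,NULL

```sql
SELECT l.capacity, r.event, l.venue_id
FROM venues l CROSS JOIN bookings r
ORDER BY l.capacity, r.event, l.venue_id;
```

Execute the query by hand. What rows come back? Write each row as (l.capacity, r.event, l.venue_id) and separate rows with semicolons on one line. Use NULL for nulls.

(80, Gala, 8); (80, Gala, 9); (80, Workshop, 8); (80, Workshop, 9); (250, Gala, 3); (250, Workshop, 3)

CROSS JOIN pairs every row of `venues` with every row of `bookings`: 3 × 2 = 6 rows.
After projecting and ordering:
l.capacity | r.event | l.venue_id
80 | Gala | 8
80 | Gala | 9
80 | Workshop | 8
80 | Workshop | 9
250 | Gala | 3
250 | Workshop | 3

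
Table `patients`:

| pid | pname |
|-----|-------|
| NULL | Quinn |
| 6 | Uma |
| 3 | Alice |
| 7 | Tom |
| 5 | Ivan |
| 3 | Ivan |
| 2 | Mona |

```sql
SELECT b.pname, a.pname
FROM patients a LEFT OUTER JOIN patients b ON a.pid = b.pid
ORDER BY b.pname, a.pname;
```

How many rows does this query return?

9

LEFT JOIN keeps every row from `patients a`; unmatched rows get NULL for `patients b`'s columns.
Matching on a.pid = b.pid. A NULL in a compared column never satisfies the condition.
- a row (pid=NULL): no match → kept, b columns NULL.
- a row (pid=6): matches 1 b row(s) → 1 output row(s).
- a row (pid=3): matches 2 b row(s) → 2 output row(s).
- a row (pid=7): matches 1 b row(s) → 1 output row(s).
- a row (pid=5): matches 1 b row(s) → 1 output row(s).
- a row (pid=3): matches 2 b row(s) → 2 output row(s).
- a row (pid=2): matches 1 b row(s) → 1 output row(s).
Total: 8 matched + 1 padded = 9 rows.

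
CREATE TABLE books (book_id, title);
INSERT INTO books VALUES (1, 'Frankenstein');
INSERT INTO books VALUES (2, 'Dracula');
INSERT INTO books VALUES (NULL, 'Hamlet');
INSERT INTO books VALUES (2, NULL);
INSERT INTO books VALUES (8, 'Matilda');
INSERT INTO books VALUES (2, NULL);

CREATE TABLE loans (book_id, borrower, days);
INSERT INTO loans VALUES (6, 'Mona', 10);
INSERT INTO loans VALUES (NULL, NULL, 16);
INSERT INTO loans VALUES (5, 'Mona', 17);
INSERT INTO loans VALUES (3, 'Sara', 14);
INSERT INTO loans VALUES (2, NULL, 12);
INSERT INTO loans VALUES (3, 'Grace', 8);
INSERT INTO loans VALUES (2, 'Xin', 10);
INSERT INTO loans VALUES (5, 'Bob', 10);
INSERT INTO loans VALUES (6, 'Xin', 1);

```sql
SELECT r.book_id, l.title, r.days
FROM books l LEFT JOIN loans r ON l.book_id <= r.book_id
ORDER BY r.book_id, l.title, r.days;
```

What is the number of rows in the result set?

34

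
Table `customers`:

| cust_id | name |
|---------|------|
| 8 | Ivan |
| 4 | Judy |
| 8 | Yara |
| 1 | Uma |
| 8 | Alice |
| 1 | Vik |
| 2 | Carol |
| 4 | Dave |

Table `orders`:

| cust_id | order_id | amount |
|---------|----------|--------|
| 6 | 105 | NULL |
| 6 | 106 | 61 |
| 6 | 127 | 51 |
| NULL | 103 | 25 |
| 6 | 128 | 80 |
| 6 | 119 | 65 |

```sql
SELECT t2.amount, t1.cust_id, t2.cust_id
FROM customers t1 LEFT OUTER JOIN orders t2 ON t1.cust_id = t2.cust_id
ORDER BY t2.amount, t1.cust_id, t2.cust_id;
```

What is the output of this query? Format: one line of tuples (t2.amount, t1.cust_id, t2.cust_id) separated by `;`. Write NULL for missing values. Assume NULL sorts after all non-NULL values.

(NULL, 1, NULL); (NULL, 1, NULL); (NULL, 2, NULL); (NULL, 4, NULL); (NULL, 4, NULL); (NULL, 8, NULL); (NULL, 8, NULL); (NULL, 8, NULL)

LEFT JOIN keeps every row from `customers`; unmatched rows get NULL for `orders`'s columns.
Matching on t1.cust_id = t2.cust_id. A NULL in a compared column never satisfies the condition.
- cust_id=8: no t2 row matches, row kept with t2 columns NULL.
- cust_id=4: no t2 row matches, row kept with t2 columns NULL.
- cust_id=8: no t2 row matches, row kept with t2 columns NULL.
- cust_id=1: no t2 row matches, row kept with t2 columns NULL.
- cust_id=8: no t2 row matches, row kept with t2 columns NULL.
- cust_id=1: no t2 row matches, row kept with t2 columns NULL.
- cust_id=2: no t2 row matches, row kept with t2 columns NULL.
- cust_id=4: no t2 row matches, row kept with t2 columns NULL.
After projecting and ordering:
t2.amount | t1.cust_id | t2.cust_id
NULL | 1 | NULL
NULL | 1 | NULL
NULL | 2 | NULL
NULL | 4 | NULL
NULL | 4 | NULL
NULL | 8 | NULL
NULL | 8 | NULL
NULL | 8 | NULL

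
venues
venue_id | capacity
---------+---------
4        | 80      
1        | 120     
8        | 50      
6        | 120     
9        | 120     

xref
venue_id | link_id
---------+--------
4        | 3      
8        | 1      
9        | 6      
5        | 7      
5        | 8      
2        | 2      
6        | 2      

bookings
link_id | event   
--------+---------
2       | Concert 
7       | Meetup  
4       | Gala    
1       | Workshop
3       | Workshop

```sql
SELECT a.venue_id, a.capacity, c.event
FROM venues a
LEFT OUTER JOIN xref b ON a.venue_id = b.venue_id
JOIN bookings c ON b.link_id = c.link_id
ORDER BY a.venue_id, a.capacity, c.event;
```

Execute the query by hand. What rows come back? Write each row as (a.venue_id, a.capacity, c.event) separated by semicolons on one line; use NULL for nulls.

(4, 80, Workshop); (6, 120, Concert); (8, 50, Workshop)

Evaluate left to right. First `venues a LEFT JOIN xref b` on venue_id: 5 row(s).
Then INNER JOIN `bookings c` on link_id: keep only rows whose b.link_id appears in c.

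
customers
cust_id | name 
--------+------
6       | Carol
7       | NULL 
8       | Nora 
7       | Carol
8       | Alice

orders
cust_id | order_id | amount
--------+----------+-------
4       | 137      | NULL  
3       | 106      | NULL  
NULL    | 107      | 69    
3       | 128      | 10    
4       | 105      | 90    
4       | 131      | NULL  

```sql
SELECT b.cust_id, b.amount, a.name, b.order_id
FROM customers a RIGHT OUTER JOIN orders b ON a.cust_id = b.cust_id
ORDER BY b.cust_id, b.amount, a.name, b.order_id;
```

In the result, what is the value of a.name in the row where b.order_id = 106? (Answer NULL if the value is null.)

RIGHT JOIN keeps every row from `orders`; unmatched rows get NULL for `customers`'s columns.
Matching on a.cust_id = b.cust_id. A NULL in a compared column never satisfies the condition.
- a row (cust_id=6): no match.
- a row (cust_id=7): no match.
- a row (cust_id=8): no match.
- a row (cust_id=7): no match.
- a row (cust_id=8): no match.
- 6 b row(s) had no a match → kept, a columns NULL.

NULL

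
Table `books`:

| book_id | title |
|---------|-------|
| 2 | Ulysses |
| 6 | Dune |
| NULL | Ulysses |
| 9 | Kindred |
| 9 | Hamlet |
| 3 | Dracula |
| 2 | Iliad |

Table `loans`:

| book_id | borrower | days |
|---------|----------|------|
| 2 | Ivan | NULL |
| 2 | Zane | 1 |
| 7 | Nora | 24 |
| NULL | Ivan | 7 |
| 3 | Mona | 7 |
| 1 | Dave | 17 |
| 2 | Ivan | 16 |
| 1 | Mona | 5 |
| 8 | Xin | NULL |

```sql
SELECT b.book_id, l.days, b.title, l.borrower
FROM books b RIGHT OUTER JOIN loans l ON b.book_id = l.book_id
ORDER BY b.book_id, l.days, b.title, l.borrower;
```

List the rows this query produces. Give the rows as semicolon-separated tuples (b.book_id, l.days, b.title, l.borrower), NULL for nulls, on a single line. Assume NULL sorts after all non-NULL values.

RIGHT JOIN keeps every row from `loans`; unmatched rows get NULL for `books`'s columns.
Matching on b.book_id = l.book_id. A NULL in a compared column never satisfies the condition.
- b (book_id=2) pairs with 3 row(s) of l.
- b (book_id=6) has no partner in l.
- b (book_id=NULL) has no partner in l.
- b (book_id=9) has no partner in l.
- b (book_id=9) has no partner in l.
- b (book_id=3) pairs with 1 row(s) of l.
- b (book_id=2) pairs with 3 row(s) of l.
- 5 row(s) from l found no b partner → padded with NULL.

(2, 1, Iliad, Zane); (2, 1, Ulysses, Zane); (2, 16, Iliad, Ivan); (2, 16, Ulysses, Ivan); (2, NULL, Iliad, Ivan); (2, NULL, Ulysses, Ivan); (3, 7, Dracula, Mona); (NULL, 5, NULL, Mona); (NULL, 7, NULL, Ivan); (NULL, 17, NULL, Dave); (NULL, 24, NULL, Nora); (NULL, NULL, NULL, Xin)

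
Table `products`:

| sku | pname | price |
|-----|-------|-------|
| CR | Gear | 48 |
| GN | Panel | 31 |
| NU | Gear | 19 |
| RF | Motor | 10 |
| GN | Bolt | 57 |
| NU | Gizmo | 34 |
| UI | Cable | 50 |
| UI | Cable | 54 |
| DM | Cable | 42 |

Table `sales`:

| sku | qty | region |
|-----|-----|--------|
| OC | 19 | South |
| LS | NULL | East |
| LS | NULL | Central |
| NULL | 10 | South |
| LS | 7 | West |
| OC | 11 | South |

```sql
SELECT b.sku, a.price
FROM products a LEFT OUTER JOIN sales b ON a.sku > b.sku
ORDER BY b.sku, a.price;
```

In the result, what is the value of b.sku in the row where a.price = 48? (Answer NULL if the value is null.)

NULL

LEFT JOIN keeps every row from `products`; unmatched rows get NULL for `sales`'s columns.
Matching on a.sku > b.sku. A NULL in a compared column never satisfies the condition.
Matched pairs: 21; unmatched a rows kept: 4.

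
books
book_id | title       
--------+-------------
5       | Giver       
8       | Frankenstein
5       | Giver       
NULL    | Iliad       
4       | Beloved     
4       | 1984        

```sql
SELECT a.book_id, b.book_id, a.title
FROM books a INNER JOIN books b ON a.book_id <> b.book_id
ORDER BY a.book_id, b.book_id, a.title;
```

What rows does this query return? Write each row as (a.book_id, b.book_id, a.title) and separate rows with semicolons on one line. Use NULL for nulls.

(4, 5, 1984); (4, 5, 1984); (4, 5, Beloved); (4, 5, Beloved); (4, 8, 1984); (4, 8, Beloved); (5, 4, Giver); (5, 4, Giver); (5, 4, Giver); (5, 4, Giver); (5, 8, Giver); (5, 8, Giver); (8, 4, Frankenstein); (8, 4, Frankenstein); (8, 5, Frankenstein); (8, 5, Frankenstein)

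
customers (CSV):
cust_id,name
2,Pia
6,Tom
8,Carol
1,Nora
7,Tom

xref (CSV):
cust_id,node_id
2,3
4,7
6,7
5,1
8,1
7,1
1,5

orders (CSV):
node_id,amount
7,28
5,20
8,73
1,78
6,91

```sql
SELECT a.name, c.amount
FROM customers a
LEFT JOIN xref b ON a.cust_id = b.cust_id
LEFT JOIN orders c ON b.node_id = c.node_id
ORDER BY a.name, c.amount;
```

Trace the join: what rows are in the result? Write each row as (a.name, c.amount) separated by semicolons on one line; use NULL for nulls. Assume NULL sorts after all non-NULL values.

Step 1 — a LEFT JOIN b on cust_id → 5 row(s).
Then LEFT JOIN `orders c` on node_id: each of those 5 rows is kept; rows whose b.node_id has no match in c get NULL for c's columns.

(Carol, 78); (Nora, 20); (Pia, NULL); (Tom, 28); (Tom, 78)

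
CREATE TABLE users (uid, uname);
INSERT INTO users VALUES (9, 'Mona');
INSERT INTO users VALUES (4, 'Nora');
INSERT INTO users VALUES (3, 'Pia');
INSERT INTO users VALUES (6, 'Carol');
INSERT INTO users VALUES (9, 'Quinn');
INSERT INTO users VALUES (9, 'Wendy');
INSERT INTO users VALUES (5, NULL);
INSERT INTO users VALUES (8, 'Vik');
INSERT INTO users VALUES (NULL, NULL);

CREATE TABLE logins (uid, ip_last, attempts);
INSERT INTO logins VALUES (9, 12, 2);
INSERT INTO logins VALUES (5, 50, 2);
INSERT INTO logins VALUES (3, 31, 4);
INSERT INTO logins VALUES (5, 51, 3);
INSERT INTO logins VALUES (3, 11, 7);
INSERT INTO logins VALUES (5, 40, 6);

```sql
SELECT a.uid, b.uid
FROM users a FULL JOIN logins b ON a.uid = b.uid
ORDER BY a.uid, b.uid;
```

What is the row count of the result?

FULL OUTER JOIN keeps every row from both sides; unmatched rows get NULL for the other side's columns.
Matching on a.uid = b.uid. A NULL in a compared column never satisfies the condition.
Matched pairs: 8; unmatched a rows kept: 4; unmatched b rows kept: 0.
Total: 8 matched + 4 padded = 12 rows.

12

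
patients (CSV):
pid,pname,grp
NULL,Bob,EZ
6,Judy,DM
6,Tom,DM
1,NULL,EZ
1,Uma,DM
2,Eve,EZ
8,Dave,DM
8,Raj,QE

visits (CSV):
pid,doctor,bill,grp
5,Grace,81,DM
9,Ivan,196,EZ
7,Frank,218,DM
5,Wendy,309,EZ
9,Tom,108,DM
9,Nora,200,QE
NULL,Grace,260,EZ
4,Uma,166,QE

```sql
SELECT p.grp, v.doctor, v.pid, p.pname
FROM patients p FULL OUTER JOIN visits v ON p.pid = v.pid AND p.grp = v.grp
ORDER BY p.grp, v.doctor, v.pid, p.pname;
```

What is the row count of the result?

16

FULL OUTER JOIN keeps every row from both sides; unmatched rows get NULL for the other side's columns.
Matching on p.pid = v.pid AND p.grp = v.grp. A NULL in a compared column never satisfies the condition.
- pid=NULL, grp=EZ: no v row matches, row kept with v columns NULL.
- pid=6, grp=DM: no v row matches, row kept with v columns NULL.
- pid=6, grp=DM: no v row matches, row kept with v columns NULL.
- pid=1, grp=EZ: no v row matches, row kept with v columns NULL.
- pid=1, grp=DM: no v row matches, row kept with v columns NULL.
- pid=2, grp=EZ: no v row matches, row kept with v columns NULL.
- pid=8, grp=DM: no v row matches, row kept with v columns NULL.
- pid=8, grp=QE: no v row matches, row kept with v columns NULL.
- 8 row(s) from v found no p partner → padded with NULL.
Total: 0 matched + 16 padded = 16 rows.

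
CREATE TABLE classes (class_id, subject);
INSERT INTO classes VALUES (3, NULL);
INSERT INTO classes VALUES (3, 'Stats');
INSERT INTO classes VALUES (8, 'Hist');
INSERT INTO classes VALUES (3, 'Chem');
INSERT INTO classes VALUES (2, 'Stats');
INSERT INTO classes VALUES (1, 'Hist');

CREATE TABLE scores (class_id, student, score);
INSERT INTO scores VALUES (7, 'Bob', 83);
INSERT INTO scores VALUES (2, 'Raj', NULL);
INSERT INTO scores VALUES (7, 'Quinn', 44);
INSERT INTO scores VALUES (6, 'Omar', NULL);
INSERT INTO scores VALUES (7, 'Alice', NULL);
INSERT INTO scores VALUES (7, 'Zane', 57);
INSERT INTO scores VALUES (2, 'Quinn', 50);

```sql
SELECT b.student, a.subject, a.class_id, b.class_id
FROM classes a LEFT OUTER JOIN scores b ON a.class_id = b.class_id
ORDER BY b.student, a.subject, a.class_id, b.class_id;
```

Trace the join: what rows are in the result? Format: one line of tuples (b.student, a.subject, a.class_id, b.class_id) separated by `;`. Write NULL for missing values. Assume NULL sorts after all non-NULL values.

(Quinn, Stats, 2, 2); (Raj, Stats, 2, 2); (NULL, Chem, 3, NULL); (NULL, Hist, 1, NULL); (NULL, Hist, 8, NULL); (NULL, Stats, 3, NULL); (NULL, NULL, 3, NULL)

LEFT JOIN keeps every row from `classes`; unmatched rows get NULL for `scores`'s columns.
Matching on a.class_id = b.class_id.
Matched pairs: 2; unmatched a rows kept: 5.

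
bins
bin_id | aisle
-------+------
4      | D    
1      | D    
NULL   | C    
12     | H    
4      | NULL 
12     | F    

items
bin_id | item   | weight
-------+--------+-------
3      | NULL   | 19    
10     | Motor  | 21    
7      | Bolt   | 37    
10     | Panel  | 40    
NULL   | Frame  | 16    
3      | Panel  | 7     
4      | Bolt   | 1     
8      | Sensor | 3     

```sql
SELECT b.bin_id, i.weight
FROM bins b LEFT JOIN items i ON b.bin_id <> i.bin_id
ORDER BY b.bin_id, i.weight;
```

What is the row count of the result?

34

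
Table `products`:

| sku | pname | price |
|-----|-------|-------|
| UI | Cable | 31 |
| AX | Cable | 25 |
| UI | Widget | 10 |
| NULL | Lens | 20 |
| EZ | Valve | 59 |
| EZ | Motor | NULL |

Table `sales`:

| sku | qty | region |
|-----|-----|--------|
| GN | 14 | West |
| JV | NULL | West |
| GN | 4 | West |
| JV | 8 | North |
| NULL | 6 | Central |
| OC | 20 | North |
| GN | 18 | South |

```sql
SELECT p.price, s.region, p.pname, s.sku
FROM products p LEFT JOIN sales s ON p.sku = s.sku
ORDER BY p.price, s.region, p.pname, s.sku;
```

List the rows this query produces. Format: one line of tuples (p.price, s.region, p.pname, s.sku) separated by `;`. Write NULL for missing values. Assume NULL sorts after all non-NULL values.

LEFT JOIN keeps every row from `products`; unmatched rows get NULL for `sales`'s columns.
Matching on p.sku = s.sku. A NULL in a compared column never satisfies the condition.
Matched pairs: 0; unmatched p rows kept: 6.

(10, NULL, Widget, NULL); (20, NULL, Lens, NULL); (25, NULL, Cable, NULL); (31, NULL, Cable, NULL); (59, NULL, Valve, NULL); (NULL, NULL, Motor, NULL)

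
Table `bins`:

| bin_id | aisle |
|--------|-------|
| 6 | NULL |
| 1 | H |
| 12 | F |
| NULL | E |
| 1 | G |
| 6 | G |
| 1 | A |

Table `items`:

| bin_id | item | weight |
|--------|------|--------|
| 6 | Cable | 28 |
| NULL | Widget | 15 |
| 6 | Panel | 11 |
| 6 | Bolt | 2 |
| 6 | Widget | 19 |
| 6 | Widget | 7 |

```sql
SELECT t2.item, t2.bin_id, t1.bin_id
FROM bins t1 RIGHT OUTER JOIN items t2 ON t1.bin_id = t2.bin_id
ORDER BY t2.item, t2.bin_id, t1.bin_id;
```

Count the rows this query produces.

11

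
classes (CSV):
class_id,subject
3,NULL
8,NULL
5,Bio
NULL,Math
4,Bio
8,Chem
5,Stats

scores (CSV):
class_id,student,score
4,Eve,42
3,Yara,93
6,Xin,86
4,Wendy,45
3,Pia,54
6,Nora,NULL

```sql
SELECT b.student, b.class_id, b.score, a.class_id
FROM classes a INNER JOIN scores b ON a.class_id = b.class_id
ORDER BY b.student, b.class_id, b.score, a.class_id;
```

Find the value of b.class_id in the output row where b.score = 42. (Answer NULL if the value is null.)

4

INNER JOIN keeps only pairs where the ON condition holds.
Matching on a.class_id = b.class_id. A NULL in a compared column never satisfies the condition.
- a row (class_id=3): matches 2 b row(s) → 2 output row(s).
- a row (class_id=8): no match → dropped.
- a row (class_id=5): no match → dropped.
- a row (class_id=NULL): no match → dropped.
- a row (class_id=4): matches 2 b row(s) → 2 output row(s).
- a row (class_id=8): no match → dropped.
- a row (class_id=5): no match → dropped.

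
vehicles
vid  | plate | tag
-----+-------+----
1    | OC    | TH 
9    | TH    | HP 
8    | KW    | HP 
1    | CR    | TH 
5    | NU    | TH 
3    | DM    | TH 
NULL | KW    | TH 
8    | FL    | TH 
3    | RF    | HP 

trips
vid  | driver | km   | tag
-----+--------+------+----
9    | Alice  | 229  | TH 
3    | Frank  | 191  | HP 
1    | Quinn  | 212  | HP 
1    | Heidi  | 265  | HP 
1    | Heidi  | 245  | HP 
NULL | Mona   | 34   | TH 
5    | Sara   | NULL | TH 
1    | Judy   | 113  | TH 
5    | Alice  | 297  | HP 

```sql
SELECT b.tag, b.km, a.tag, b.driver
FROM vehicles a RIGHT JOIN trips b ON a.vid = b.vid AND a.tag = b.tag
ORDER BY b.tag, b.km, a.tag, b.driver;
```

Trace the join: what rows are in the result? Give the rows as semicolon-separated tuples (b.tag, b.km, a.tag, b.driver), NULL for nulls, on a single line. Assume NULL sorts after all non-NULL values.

(HP, 191, HP, Frank); (HP, 212, NULL, Quinn); (HP, 245, NULL, Heidi); (HP, 265, NULL, Heidi); (HP, 297, NULL, Alice); (TH, 34, NULL, Mona); (TH, 113, TH, Judy); (TH, 113, TH, Judy); (TH, 229, NULL, Alice); (TH, NULL, TH, Sara)

RIGHT JOIN keeps every row from `trips`; unmatched rows get NULL for `vehicles`'s columns.
Matching on a.vid = b.vid AND a.tag = b.tag. A NULL in a compared column never satisfies the condition.
Matched pairs: 4; unmatched b rows kept: 6.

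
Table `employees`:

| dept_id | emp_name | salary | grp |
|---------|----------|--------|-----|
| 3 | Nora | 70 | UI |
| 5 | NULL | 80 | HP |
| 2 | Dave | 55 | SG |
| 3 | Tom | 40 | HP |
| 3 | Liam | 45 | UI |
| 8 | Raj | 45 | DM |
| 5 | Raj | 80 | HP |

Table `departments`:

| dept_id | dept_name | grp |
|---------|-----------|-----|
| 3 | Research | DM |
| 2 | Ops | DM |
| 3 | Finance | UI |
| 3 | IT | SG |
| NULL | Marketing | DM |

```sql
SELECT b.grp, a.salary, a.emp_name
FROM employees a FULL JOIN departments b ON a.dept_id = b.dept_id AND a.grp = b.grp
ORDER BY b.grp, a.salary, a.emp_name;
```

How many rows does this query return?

11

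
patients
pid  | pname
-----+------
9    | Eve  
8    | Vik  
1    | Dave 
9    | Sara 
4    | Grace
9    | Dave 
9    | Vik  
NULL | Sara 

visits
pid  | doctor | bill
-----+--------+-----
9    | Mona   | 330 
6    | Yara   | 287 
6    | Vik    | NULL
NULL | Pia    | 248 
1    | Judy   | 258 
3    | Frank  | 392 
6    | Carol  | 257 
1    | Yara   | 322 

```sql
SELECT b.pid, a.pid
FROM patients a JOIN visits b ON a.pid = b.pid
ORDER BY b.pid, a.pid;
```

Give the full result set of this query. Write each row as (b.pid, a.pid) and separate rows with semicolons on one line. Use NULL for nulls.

(1, 1); (1, 1); (9, 9); (9, 9); (9, 9); (9, 9)

INNER JOIN keeps only pairs where the ON condition holds.
Matching on a.pid = b.pid. A NULL in a compared column never satisfies the condition.
- pid=9: 1 matching b row(s), so 1 row(s) emitted.
- pid=8: no matching b row, dropped.
- pid=1: 2 matching b row(s), so 2 row(s) emitted.
- pid=9: 1 matching b row(s), so 1 row(s) emitted.
- pid=4: no matching b row, dropped.
- pid=9: 1 matching b row(s), so 1 row(s) emitted.
- pid=9: 1 matching b row(s), so 1 row(s) emitted.
- pid=NULL: no matching b row, dropped.
After projecting and ordering:
b.pid | a.pid
1 | 1
1 | 1
9 | 9
9 | 9
9 | 9
9 | 9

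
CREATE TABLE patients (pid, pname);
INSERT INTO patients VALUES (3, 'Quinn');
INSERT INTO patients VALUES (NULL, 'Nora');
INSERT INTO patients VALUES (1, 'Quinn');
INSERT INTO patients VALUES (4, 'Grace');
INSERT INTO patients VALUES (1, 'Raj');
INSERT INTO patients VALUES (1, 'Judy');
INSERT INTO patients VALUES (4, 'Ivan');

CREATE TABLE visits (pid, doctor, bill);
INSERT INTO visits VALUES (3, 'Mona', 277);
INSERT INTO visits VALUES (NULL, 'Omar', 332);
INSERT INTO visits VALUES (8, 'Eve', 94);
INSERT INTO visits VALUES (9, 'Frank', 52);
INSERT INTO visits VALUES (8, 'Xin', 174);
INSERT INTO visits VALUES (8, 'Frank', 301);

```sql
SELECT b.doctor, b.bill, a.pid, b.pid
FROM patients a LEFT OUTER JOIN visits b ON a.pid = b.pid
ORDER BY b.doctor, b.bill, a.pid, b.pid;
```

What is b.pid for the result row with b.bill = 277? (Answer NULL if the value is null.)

3

LEFT JOIN keeps every row from `patients`; unmatched rows get NULL for `visits`'s columns.
Matching on a.pid = b.pid. A NULL in a compared column never satisfies the condition.
Matched pairs: 1; unmatched a rows kept: 6.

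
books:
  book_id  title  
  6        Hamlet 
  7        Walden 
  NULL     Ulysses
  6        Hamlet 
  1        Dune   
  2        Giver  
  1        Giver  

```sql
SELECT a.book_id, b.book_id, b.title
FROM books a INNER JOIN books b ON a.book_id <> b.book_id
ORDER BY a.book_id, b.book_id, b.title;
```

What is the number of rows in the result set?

26

INNER JOIN keeps only pairs where the ON condition holds.
Matching on a.book_id <> b.book_id. A NULL in a compared column never satisfies the condition.
- book_id=6: 4 matching b row(s), so 4 row(s) emitted.
- book_id=7: 5 matching b row(s), so 5 row(s) emitted.
- book_id=NULL: no matching b row, dropped.
- book_id=6: 4 matching b row(s), so 4 row(s) emitted.
- book_id=1: 4 matching b row(s), so 4 row(s) emitted.
- book_id=2: 5 matching b row(s), so 5 row(s) emitted.
- book_id=1: 4 matching b row(s), so 4 row(s) emitted.
Total: 26 rows.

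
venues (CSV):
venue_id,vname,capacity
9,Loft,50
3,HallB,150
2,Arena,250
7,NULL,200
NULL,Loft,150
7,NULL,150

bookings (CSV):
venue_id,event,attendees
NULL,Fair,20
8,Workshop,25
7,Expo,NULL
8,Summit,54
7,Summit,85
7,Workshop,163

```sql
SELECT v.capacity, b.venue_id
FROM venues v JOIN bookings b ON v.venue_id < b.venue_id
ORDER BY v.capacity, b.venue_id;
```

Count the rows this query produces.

14

INNER JOIN keeps only pairs where the ON condition holds.
Matching on v.venue_id < b.venue_id. A NULL in a compared column never satisfies the condition.
Matched pairs: 14.
Total: 14 rows.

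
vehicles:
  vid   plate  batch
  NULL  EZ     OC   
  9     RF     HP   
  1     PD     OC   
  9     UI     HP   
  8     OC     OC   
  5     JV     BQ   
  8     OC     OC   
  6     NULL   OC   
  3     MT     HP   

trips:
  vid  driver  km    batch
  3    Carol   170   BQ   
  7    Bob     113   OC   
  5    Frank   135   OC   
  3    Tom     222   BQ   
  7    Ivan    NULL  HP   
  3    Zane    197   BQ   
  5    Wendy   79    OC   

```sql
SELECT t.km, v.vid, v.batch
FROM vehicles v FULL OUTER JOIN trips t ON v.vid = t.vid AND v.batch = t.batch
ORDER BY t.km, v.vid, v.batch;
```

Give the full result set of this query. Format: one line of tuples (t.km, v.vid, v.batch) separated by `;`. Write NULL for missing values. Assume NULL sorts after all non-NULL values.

FULL OUTER JOIN keeps every row from both sides; unmatched rows get NULL for the other side's columns.
Matching on v.vid = t.vid AND v.batch = t.batch. A NULL in a compared column never satisfies the condition.
Matched pairs: 0; unmatched v rows kept: 9; unmatched t rows kept: 7.

(79, NULL, NULL); (113, NULL, NULL); (135, NULL, NULL); (170, NULL, NULL); (197, NULL, NULL); (222, NULL, NULL); (NULL, 1, OC); (NULL, 3, HP); (NULL, 5, BQ); (NULL, 6, OC); (NULL, 8, OC); (NULL, 8, OC); (NULL, 9, HP); (NULL, 9, HP); (NULL, NULL, OC); (NULL, NULL, NULL)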